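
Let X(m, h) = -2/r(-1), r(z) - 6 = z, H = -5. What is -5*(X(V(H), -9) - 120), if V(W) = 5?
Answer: 602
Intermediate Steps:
r(z) = 6 + z
X(m, h) = -⅖ (X(m, h) = -2/(6 - 1) = -2/5 = -2*⅕ = -⅖)
-5*(X(V(H), -9) - 120) = -5*(-⅖ - 120) = -5*(-602)/5 = -1*(-602) = 602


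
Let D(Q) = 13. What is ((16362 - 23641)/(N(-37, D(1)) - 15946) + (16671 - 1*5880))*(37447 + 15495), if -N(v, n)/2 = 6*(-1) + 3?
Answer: 4553430744749/7970 ≈ 5.7132e+8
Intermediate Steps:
N(v, n) = 6 (N(v, n) = -2*(6*(-1) + 3) = -2*(-6 + 3) = -2*(-3) = 6)
((16362 - 23641)/(N(-37, D(1)) - 15946) + (16671 - 1*5880))*(37447 + 15495) = ((16362 - 23641)/(6 - 15946) + (16671 - 1*5880))*(37447 + 15495) = (-7279/(-15940) + (16671 - 5880))*52942 = (-7279*(-1/15940) + 10791)*52942 = (7279/15940 + 10791)*52942 = (172015819/15940)*52942 = 4553430744749/7970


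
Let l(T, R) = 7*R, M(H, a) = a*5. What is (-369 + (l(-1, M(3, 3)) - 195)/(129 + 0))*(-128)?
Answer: 2034816/43 ≈ 47321.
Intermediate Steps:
M(H, a) = 5*a
(-369 + (l(-1, M(3, 3)) - 195)/(129 + 0))*(-128) = (-369 + (7*(5*3) - 195)/(129 + 0))*(-128) = (-369 + (7*15 - 195)/129)*(-128) = (-369 + (105 - 195)*(1/129))*(-128) = (-369 - 90*1/129)*(-128) = (-369 - 30/43)*(-128) = -15897/43*(-128) = 2034816/43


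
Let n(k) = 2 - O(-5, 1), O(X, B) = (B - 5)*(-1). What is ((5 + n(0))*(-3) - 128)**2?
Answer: 18769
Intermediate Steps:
O(X, B) = 5 - B (O(X, B) = (-5 + B)*(-1) = 5 - B)
n(k) = -2 (n(k) = 2 - (5 - 1*1) = 2 - (5 - 1) = 2 - 1*4 = 2 - 4 = -2)
((5 + n(0))*(-3) - 128)**2 = ((5 - 2)*(-3) - 128)**2 = (3*(-3) - 128)**2 = (-9 - 128)**2 = (-137)**2 = 18769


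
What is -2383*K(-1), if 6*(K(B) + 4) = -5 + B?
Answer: 11915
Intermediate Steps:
K(B) = -29/6 + B/6 (K(B) = -4 + (-5 + B)/6 = -4 + (-5/6 + B/6) = -29/6 + B/6)
-2383*K(-1) = -2383*(-29/6 + (1/6)*(-1)) = -2383*(-29/6 - 1/6) = -2383*(-5) = 11915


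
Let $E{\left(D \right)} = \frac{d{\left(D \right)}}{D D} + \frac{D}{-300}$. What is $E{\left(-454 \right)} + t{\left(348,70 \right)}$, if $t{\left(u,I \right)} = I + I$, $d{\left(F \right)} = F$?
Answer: $\frac{2409227}{17025} \approx 141.51$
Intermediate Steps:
$t{\left(u,I \right)} = 2 I$
$E{\left(D \right)} = \frac{1}{D} - \frac{D}{300}$ ($E{\left(D \right)} = \frac{D}{D D} + \frac{D}{-300} = \frac{D}{D^{2}} + D \left(- \frac{1}{300}\right) = \frac{D}{D^{2}} - \frac{D}{300} = \frac{1}{D} - \frac{D}{300}$)
$E{\left(-454 \right)} + t{\left(348,70 \right)} = \left(\frac{1}{-454} - - \frac{227}{150}\right) + 2 \cdot 70 = \left(- \frac{1}{454} + \frac{227}{150}\right) + 140 = \frac{25727}{17025} + 140 = \frac{2409227}{17025}$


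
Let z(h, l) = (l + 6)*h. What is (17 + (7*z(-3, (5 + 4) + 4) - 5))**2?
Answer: 149769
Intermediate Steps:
z(h, l) = h*(6 + l) (z(h, l) = (6 + l)*h = h*(6 + l))
(17 + (7*z(-3, (5 + 4) + 4) - 5))**2 = (17 + (7*(-3*(6 + ((5 + 4) + 4))) - 5))**2 = (17 + (7*(-3*(6 + (9 + 4))) - 5))**2 = (17 + (7*(-3*(6 + 13)) - 5))**2 = (17 + (7*(-3*19) - 5))**2 = (17 + (7*(-57) - 5))**2 = (17 + (-399 - 5))**2 = (17 - 404)**2 = (-387)**2 = 149769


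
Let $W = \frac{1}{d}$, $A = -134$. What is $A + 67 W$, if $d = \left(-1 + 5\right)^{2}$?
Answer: $- \frac{2077}{16} \approx -129.81$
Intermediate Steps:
$d = 16$ ($d = 4^{2} = 16$)
$W = \frac{1}{16} \approx 0.0625$
$A + 67 W = -134 + 67 \cdot \frac{1}{16} = -134 + \frac{67}{16} = - \frac{2077}{16}$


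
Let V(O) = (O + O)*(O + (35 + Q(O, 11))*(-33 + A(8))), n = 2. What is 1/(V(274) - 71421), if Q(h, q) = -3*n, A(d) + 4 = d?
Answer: -1/382137 ≈ -2.6169e-6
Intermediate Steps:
A(d) = -4 + d
Q(h, q) = -6 (Q(h, q) = -3*2 = -6)
V(O) = 2*O*(-841 + O) (V(O) = (O + O)*(O + (35 - 6)*(-33 + (-4 + 8))) = (2*O)*(O + 29*(-33 + 4)) = (2*O)*(O + 29*(-29)) = (2*O)*(O - 841) = (2*O)*(-841 + O) = 2*O*(-841 + O))
1/(V(274) - 71421) = 1/(2*274*(-841 + 274) - 71421) = 1/(2*274*(-567) - 71421) = 1/(-310716 - 71421) = 1/(-382137) = -1/382137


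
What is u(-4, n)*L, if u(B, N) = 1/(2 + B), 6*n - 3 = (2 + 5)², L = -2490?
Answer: 1245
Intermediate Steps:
n = 26/3 (n = ½ + (2 + 5)²/6 = ½ + (⅙)*7² = ½ + (⅙)*49 = ½ + 49/6 = 26/3 ≈ 8.6667)
u(-4, n)*L = -2490/(2 - 4) = -2490/(-2) = -½*(-2490) = 1245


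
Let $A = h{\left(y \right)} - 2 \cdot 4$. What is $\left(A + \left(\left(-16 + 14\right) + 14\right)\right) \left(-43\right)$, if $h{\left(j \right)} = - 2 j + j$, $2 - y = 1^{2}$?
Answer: $-129$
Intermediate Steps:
$y = 1$ ($y = 2 - 1^{2} = 2 - 1 = 1$)
$h{\left(j \right)} = - j$
$A = -9$ ($A = \left(-1\right) 1 - 2 \cdot 4 = -1 - 8 = -9$)
$\left(A + \left(\left(-16 + 14\right) + 14\right)\right) \left(-43\right) = \left(-9 + \left(\left(-16 + 14\right) + 14\right)\right) \left(-43\right) = \left(-9 + \left(-2 + 14\right)\right) \left(-43\right) = \left(-9 + 12\right) \left(-43\right) = 3 \left(-43\right) = -129$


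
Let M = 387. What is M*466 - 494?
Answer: 179848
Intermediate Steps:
M*466 - 494 = 387*466 - 494 = 180342 - 494 = 179848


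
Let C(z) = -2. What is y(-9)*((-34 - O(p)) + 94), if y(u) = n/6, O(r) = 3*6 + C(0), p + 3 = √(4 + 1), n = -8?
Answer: -176/3 ≈ -58.667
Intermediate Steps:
p = -3 + √5 (p = -3 + √(4 + 1) = -3 + √5 ≈ -0.76393)
O(r) = 16 (O(r) = 3*6 - 2 = 18 - 2 = 16)
y(u) = -4/3 (y(u) = -8/6 = -8*⅙ = -4/3)
y(-9)*((-34 - O(p)) + 94) = -4*((-34 - 1*16) + 94)/3 = -4*((-34 - 16) + 94)/3 = -4*(-50 + 94)/3 = -4/3*44 = -176/3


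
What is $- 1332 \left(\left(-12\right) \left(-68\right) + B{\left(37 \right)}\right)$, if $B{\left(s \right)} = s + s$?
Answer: $-1185480$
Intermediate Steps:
$B{\left(s \right)} = 2 s$
$- 1332 \left(\left(-12\right) \left(-68\right) + B{\left(37 \right)}\right) = - 1332 \left(\left(-12\right) \left(-68\right) + 2 \cdot 37\right) = - 1332 \left(816 + 74\right) = \left(-1332\right) 890 = -1185480$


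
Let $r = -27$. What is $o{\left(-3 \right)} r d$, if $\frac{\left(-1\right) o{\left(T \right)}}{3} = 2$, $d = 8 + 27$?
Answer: $5670$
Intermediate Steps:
$d = 35$
$o{\left(T \right)} = -6$ ($o{\left(T \right)} = \left(-3\right) 2 = -6$)
$o{\left(-3 \right)} r d = \left(-6\right) \left(-27\right) 35 = 162 \cdot 35 = 5670$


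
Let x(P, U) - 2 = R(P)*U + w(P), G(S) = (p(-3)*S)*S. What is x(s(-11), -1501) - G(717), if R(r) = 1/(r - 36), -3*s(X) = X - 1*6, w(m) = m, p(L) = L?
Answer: 421054493/273 ≈ 1.5423e+6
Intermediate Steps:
s(X) = 2 - X/3 (s(X) = -(X - 1*6)/3 = -(X - 6)/3 = -(-6 + X)/3 = 2 - X/3)
G(S) = -3*S² (G(S) = (-3*S)*S = -3*S²)
R(r) = 1/(-36 + r)
x(P, U) = 2 + P + U/(-36 + P) (x(P, U) = 2 + (U/(-36 + P) + P) = 2 + (P + U/(-36 + P)) = 2 + P + U/(-36 + P))
x(s(-11), -1501) - G(717) = (-1501 + (-36 + (2 - ⅓*(-11)))*(2 + (2 - ⅓*(-11))))/(-36 + (2 - ⅓*(-11))) - (-3)*717² = (-1501 + (-36 + (2 + 11/3))*(2 + (2 + 11/3)))/(-36 + (2 + 11/3)) - (-3)*514089 = (-1501 + (-36 + 17/3)*(2 + 17/3))/(-36 + 17/3) - 1*(-1542267) = (-1501 - 91/3*23/3)/(-91/3) + 1542267 = -3*(-1501 - 2093/9)/91 + 1542267 = -3/91*(-15602/9) + 1542267 = 15602/273 + 1542267 = 421054493/273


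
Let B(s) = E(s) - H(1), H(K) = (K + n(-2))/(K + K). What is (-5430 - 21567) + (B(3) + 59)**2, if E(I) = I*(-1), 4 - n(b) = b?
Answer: -96963/4 ≈ -24241.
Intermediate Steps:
n(b) = 4 - b
E(I) = -I
H(K) = (6 + K)/(2*K) (H(K) = (K + (4 - 1*(-2)))/(K + K) = (K + (4 + 2))/((2*K)) = (K + 6)*(1/(2*K)) = (6 + K)*(1/(2*K)) = (6 + K)/(2*K))
B(s) = -7/2 - s (B(s) = -s - (6 + 1)/(2*1) = -s - 7/2 = -7/2 - s)
(-5430 - 21567) + (B(3) + 59)**2 = (-5430 - 21567) + ((-7/2 - 1*3) + 59)**2 = -26997 + ((-7/2 - 3) + 59)**2 = -26997 + (-13/2 + 59)**2 = -26997 + (105/2)**2 = -26997 + 11025/4 = -96963/4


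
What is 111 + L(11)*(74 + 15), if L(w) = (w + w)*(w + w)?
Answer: 43187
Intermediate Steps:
L(w) = 4*w² (L(w) = (2*w)*(2*w) = 4*w²)
111 + L(11)*(74 + 15) = 111 + (4*11²)*(74 + 15) = 111 + (4*121)*89 = 111 + 484*89 = 111 + 43076 = 43187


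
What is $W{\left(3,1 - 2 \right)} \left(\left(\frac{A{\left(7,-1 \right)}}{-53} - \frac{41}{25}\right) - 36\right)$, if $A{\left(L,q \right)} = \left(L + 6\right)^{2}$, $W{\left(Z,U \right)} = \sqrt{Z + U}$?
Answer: $- \frac{54098 \sqrt{2}}{1325} \approx -57.74$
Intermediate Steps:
$W{\left(Z,U \right)} = \sqrt{U + Z}$
$A{\left(L,q \right)} = \left(6 + L\right)^{2}$
$W{\left(3,1 - 2 \right)} \left(\left(\frac{A{\left(7,-1 \right)}}{-53} - \frac{41}{25}\right) - 36\right) = \sqrt{\left(1 - 2\right) + 3} \left(\left(\frac{\left(6 + 7\right)^{2}}{-53} - \frac{41}{25}\right) - 36\right) = \sqrt{\left(1 - 2\right) + 3} \left(\left(13^{2} \left(- \frac{1}{53}\right) - \frac{41}{25}\right) - 36\right) = \sqrt{-1 + 3} \left(\left(169 \left(- \frac{1}{53}\right) - \frac{41}{25}\right) - 36\right) = \sqrt{2} \left(\left(- \frac{169}{53} - \frac{41}{25}\right) - 36\right) = \sqrt{2} \left(- \frac{6398}{1325} - 36\right) = \sqrt{2} \left(- \frac{54098}{1325}\right) = - \frac{54098 \sqrt{2}}{1325}$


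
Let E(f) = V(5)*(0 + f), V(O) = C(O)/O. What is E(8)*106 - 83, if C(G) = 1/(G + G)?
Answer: -1651/25 ≈ -66.040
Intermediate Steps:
C(G) = 1/(2*G)
V(O) = 1/(2*O²) (V(O) = (1/(2*O))/O = 1/(2*O²))
E(f) = f/50 (E(f) = ((½)/5²)*(0 + f) = ((½)*(1/25))*f = f/50)
E(8)*106 - 83 = ((1/50)*8)*106 - 83 = (4/25)*106 - 83 = 424/25 - 83 = -1651/25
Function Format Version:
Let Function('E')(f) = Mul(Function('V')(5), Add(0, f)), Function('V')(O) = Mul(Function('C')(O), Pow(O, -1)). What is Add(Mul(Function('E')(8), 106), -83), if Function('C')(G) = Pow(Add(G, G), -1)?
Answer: Rational(-1651, 25) ≈ -66.040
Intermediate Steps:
Function('C')(G) = Mul(Rational(1, 2), Pow(G, -1)) (Function('C')(G) = Pow(Mul(2, G), -1) = Mul(Rational(1, 2), Pow(G, -1)))
Function('V')(O) = Mul(Rational(1, 2), Pow(O, -2)) (Function('V')(O) = Mul(Mul(Rational(1, 2), Pow(O, -1)), Pow(O, -1)) = Mul(Rational(1, 2), Pow(O, -2)))
Function('E')(f) = Mul(Rational(1, 50), f) (Function('E')(f) = Mul(Mul(Rational(1, 2), Pow(5, -2)), Add(0, f)) = Mul(Mul(Rational(1, 2), Rational(1, 25)), f) = Mul(Rational(1, 50), f))
Add(Mul(Function('E')(8), 106), -83) = Add(Mul(Mul(Rational(1, 50), 8), 106), -83) = Add(Mul(Rational(4, 25), 106), -83) = Add(Rational(424, 25), -83) = Rational(-1651, 25)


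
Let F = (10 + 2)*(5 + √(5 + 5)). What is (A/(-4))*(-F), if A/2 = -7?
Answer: -210 - 42*√10 ≈ -342.82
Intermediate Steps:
A = -14 (A = 2*(-7) = -14)
F = 60 + 12*√10 (F = 12*(5 + √10) = 60 + 12*√10 ≈ 97.947)
(A/(-4))*(-F) = (-14/(-4))*(-(60 + 12*√10)) = (-¼*(-14))*(-60 - 12*√10) = 7*(-60 - 12*√10)/2 = -210 - 42*√10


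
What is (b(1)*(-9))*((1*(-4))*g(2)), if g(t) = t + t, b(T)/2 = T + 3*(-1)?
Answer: -576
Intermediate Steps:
b(T) = -6 + 2*T (b(T) = 2*(T + 3*(-1)) = 2*(T - 3) = 2*(-3 + T) = -6 + 2*T)
g(t) = 2*t
(b(1)*(-9))*((1*(-4))*g(2)) = ((-6 + 2*1)*(-9))*((1*(-4))*(2*2)) = ((-6 + 2)*(-9))*(-4*4) = -4*(-9)*(-16) = 36*(-16) = -576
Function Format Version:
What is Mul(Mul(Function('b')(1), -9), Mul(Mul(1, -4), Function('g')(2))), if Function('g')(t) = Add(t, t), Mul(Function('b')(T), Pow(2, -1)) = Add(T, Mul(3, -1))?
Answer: -576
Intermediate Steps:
Function('b')(T) = Add(-6, Mul(2, T)) (Function('b')(T) = Mul(2, Add(T, Mul(3, -1))) = Mul(2, Add(T, -3)) = Mul(2, Add(-3, T)) = Add(-6, Mul(2, T)))
Function('g')(t) = Mul(2, t)
Mul(Mul(Function('b')(1), -9), Mul(Mul(1, -4), Function('g')(2))) = Mul(Mul(Add(-6, Mul(2, 1)), -9), Mul(Mul(1, -4), Mul(2, 2))) = Mul(Mul(Add(-6, 2), -9), Mul(-4, 4)) = Mul(Mul(-4, -9), -16) = Mul(36, -16) = -576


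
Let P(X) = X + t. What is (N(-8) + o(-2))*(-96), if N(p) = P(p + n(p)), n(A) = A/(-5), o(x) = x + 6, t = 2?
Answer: 192/5 ≈ 38.400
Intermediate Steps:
o(x) = 6 + x
n(A) = -A/5 (n(A) = A*(-⅕) = -A/5)
P(X) = 2 + X (P(X) = X + 2 = 2 + X)
N(p) = 2 + 4*p/5 (N(p) = 2 + (p - p/5) = 2 + 4*p/5)
(N(-8) + o(-2))*(-96) = ((2 + (⅘)*(-8)) + (6 - 2))*(-96) = ((2 - 32/5) + 4)*(-96) = (-22/5 + 4)*(-96) = -⅖*(-96) = 192/5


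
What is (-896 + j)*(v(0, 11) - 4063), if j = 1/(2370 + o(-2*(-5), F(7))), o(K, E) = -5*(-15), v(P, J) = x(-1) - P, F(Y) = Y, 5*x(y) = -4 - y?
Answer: 44511028642/12225 ≈ 3.6410e+6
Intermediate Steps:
x(y) = -⅘ - y/5 (x(y) = (-4 - y)/5 = -⅘ - y/5)
v(P, J) = -⅗ - P (v(P, J) = (-⅘ - ⅕*(-1)) - P = (-⅘ + ⅕) - P = -⅗ - P)
o(K, E) = 75
j = 1/2445 (j = 1/(2370 + 75) = 1/2445 ≈ 0.00040900)
(-896 + j)*(v(0, 11) - 4063) = (-896 + 1/2445)*((-⅗ - 1*0) - 4063) = -2190719*((-⅗ + 0) - 4063)/2445 = -2190719*(-⅗ - 4063)/2445 = -2190719/2445*(-20318/5) = 44511028642/12225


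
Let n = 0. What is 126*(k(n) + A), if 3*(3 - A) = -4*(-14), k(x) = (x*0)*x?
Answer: -1974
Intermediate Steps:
k(x) = 0 (k(x) = 0*x = 0)
A = -47/3 (A = 3 - (-4)*(-14)/3 = 3 - ⅓*56 = 3 - 56/3 = -47/3 ≈ -15.667)
126*(k(n) + A) = 126*(0 - 47/3) = 126*(-47/3) = -1974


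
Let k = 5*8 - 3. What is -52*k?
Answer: -1924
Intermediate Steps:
k = 37 (k = 40 - 3 = 37)
-52*k = -52*37 = -1924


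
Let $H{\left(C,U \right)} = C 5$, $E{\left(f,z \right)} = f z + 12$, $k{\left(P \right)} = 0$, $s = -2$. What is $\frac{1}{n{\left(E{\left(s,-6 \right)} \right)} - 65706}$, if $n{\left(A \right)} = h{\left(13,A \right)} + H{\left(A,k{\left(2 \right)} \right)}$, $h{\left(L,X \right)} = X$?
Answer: $- \frac{1}{65562} \approx -1.5253 \cdot 10^{-5}$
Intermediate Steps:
$E{\left(f,z \right)} = 12 + f z$
$H{\left(C,U \right)} = 5 C$
$n{\left(A \right)} = 6 A$ ($n{\left(A \right)} = A + 5 A = 6 A$)
$\frac{1}{n{\left(E{\left(s,-6 \right)} \right)} - 65706} = \frac{1}{6 \left(12 - -12\right) - 65706} = \frac{1}{6 \left(12 + 12\right) - 65706} = \frac{1}{6 \cdot 24 - 65706} = \frac{1}{144 - 65706} = \frac{1}{-65562} = - \frac{1}{65562}$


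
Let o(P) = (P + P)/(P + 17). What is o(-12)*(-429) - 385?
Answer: 8371/5 ≈ 1674.2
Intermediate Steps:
o(P) = 2*P/(17 + P) (o(P) = (2*P)/(17 + P) = 2*P/(17 + P))
o(-12)*(-429) - 385 = (2*(-12)/(17 - 12))*(-429) - 385 = (2*(-12)/5)*(-429) - 385 = (2*(-12)*(⅕))*(-429) - 385 = -24/5*(-429) - 385 = 10296/5 - 385 = 8371/5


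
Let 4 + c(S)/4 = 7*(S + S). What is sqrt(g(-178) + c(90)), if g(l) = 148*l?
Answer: 2*I*sqrt(5330) ≈ 146.01*I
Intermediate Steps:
c(S) = -16 + 56*S (c(S) = -16 + 4*(7*(S + S)) = -16 + 4*(7*(2*S)) = -16 + 4*(14*S) = -16 + 56*S)
sqrt(g(-178) + c(90)) = sqrt(148*(-178) + (-16 + 56*90)) = sqrt(-26344 + (-16 + 5040)) = sqrt(-26344 + 5024) = sqrt(-21320) = 2*I*sqrt(5330)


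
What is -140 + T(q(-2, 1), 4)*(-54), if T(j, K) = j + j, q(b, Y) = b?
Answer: 76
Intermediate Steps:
T(j, K) = 2*j
-140 + T(q(-2, 1), 4)*(-54) = -140 + (2*(-2))*(-54) = -140 - 4*(-54) = -140 + 216 = 76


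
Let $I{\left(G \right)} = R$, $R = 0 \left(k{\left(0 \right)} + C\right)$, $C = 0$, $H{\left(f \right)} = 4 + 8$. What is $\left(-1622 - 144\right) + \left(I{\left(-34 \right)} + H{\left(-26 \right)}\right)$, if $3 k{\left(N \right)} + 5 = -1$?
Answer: $-1754$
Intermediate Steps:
$H{\left(f \right)} = 12$
$k{\left(N \right)} = -2$ ($k{\left(N \right)} = - \frac{5}{3} + \frac{1}{3} \left(-1\right) = - \frac{5}{3} - \frac{1}{3} = -2$)
$R = 0$ ($R = 0 \left(-2 + 0\right) = 0 \left(-2\right) = 0$)
$I{\left(G \right)} = 0$
$\left(-1622 - 144\right) + \left(I{\left(-34 \right)} + H{\left(-26 \right)}\right) = \left(-1622 - 144\right) + \left(0 + 12\right) = -1766 + 12 = -1754$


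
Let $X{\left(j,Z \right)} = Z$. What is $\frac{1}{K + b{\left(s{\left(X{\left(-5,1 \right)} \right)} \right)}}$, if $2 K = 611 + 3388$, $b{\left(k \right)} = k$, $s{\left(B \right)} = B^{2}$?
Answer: $\frac{2}{4001} \approx 0.00049988$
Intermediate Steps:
$K = \frac{3999}{2}$ ($K = \frac{611 + 3388}{2} = \frac{1}{2} \cdot 3999 = \frac{3999}{2} \approx 1999.5$)
$\frac{1}{K + b{\left(s{\left(X{\left(-5,1 \right)} \right)} \right)}} = \frac{1}{\frac{3999}{2} + 1^{2}} = \frac{1}{\frac{3999}{2} + 1} = \frac{1}{\frac{4001}{2}} = \frac{2}{4001}$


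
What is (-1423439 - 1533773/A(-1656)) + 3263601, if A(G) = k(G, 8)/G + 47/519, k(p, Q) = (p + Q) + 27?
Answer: 124375753850/306377 ≈ 4.0596e+5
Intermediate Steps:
k(p, Q) = 27 + Q + p (k(p, Q) = (Q + p) + 27 = 27 + Q + p)
A(G) = 47/519 + (35 + G)/G (A(G) = (27 + 8 + G)/G + 47/519 = (35 + G)/G + 47*(1/519) = (35 + G)/G + 47/519 = 47/519 + (35 + G)/G)
(-1423439 - 1533773/A(-1656)) + 3263601 = (-1423439 - 1533773/(566/519 + 35/(-1656))) + 3263601 = (-1423439 - 1533773/(566/519 + 35*(-1/1656))) + 3263601 = (-1423439 - 1533773/(566/519 - 35/1656)) + 3263601 = (-1423439 - 1533773/306377/286488) + 3263601 = (-1423439 - 1533773*286488/306377) + 3263601 = (-1423439 - 439407559224/306377) + 3263601 = -875516529727/306377 + 3263601 = 124375753850/306377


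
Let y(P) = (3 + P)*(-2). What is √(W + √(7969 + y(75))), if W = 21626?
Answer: √(21626 + √7813) ≈ 147.36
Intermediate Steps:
y(P) = -6 - 2*P
√(W + √(7969 + y(75))) = √(21626 + √(7969 + (-6 - 2*75))) = √(21626 + √(7969 + (-6 - 150))) = √(21626 + √(7969 - 156)) = √(21626 + √7813)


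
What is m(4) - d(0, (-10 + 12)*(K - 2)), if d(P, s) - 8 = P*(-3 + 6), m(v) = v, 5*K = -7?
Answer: -4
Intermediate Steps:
K = -7/5 (K = (⅕)*(-7) = -7/5 ≈ -1.4000)
d(P, s) = 8 + 3*P (d(P, s) = 8 + P*(-3 + 6) = 8 + P*3 = 8 + 3*P)
m(4) - d(0, (-10 + 12)*(K - 2)) = 4 - (8 + 3*0) = 4 - (8 + 0) = 4 - 1*8 = 4 - 8 = -4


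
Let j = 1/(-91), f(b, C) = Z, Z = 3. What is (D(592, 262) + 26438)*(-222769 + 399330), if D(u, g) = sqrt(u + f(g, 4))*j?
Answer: 4667919718 - 25223*sqrt(595)/13 ≈ 4.6679e+9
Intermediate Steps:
f(b, C) = 3
j = -1/91 ≈ -0.010989
D(u, g) = -sqrt(3 + u)/91 (D(u, g) = sqrt(u + 3)*(-1/91) = sqrt(3 + u)*(-1/91) = -sqrt(3 + u)/91)
(D(592, 262) + 26438)*(-222769 + 399330) = (-sqrt(3 + 592)/91 + 26438)*(-222769 + 399330) = (-sqrt(595)/91 + 26438)*176561 = (26438 - sqrt(595)/91)*176561 = 4667919718 - 25223*sqrt(595)/13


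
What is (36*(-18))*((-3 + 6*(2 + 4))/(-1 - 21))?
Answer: 972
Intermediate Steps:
(36*(-18))*((-3 + 6*(2 + 4))/(-1 - 21)) = -648*(-3 + 6*6)/(-22) = -648*(-3 + 36)*(-1)/22 = -21384*(-1)/22 = -648*(-3/2) = 972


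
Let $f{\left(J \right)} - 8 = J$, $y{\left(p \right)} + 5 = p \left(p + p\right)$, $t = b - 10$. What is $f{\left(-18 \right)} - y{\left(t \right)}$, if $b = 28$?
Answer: $-653$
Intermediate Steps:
$t = 18$ ($t = 28 - 10 = 18$)
$y{\left(p \right)} = -5 + 2 p^{2}$ ($y{\left(p \right)} = -5 + p \left(p + p\right) = -5 + p 2 p = -5 + 2 p^{2}$)
$f{\left(J \right)} = 8 + J$
$f{\left(-18 \right)} - y{\left(t \right)} = \left(8 - 18\right) - \left(-5 + 2 \cdot 18^{2}\right) = -10 - \left(-5 + 2 \cdot 324\right) = -10 - \left(-5 + 648\right) = -10 - 643 = -653$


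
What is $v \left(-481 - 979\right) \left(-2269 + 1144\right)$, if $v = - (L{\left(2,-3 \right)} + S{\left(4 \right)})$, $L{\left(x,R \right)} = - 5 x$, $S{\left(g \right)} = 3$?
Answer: $11497500$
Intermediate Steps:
$v = 7$ ($v = - (\left(-5\right) 2 + 3) = - (-10 + 3) = \left(-1\right) \left(-7\right) = 7$)
$v \left(-481 - 979\right) \left(-2269 + 1144\right) = 7 \left(-481 - 979\right) \left(-2269 + 1144\right) = 7 \left(\left(-1460\right) \left(-1125\right)\right) = 7 \cdot 1642500 = 11497500$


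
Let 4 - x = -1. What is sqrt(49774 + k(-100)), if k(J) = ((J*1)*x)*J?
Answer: 3*sqrt(11086) ≈ 315.87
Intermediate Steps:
x = 5 (x = 4 - 1*(-1) = 4 + 1 = 5)
k(J) = 5*J**2 (k(J) = ((J*1)*5)*J = (J*5)*J = (5*J)*J = 5*J**2)
sqrt(49774 + k(-100)) = sqrt(49774 + 5*(-100)**2) = sqrt(49774 + 5*10000) = sqrt(49774 + 50000) = sqrt(99774) = 3*sqrt(11086)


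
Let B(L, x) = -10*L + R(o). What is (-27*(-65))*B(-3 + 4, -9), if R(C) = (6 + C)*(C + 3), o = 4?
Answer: 105300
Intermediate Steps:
R(C) = (3 + C)*(6 + C) (R(C) = (6 + C)*(3 + C) = (3 + C)*(6 + C))
B(L, x) = 70 - 10*L (B(L, x) = -10*L + (18 + 4² + 9*4) = -10*L + (18 + 16 + 36) = -10*L + 70 = 70 - 10*L)
(-27*(-65))*B(-3 + 4, -9) = (-27*(-65))*(70 - 10*(-3 + 4)) = 1755*(70 - 10*1) = 1755*(70 - 10) = 1755*60 = 105300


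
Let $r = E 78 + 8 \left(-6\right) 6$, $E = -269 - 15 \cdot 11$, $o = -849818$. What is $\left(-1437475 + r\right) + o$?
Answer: $-2321433$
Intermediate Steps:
$E = -434$ ($E = -269 - 165 = -434$)
$r = -34140$ ($r = \left(-434\right) 78 + 8 \left(-6\right) 6 = -33852 - 288 = -34140$)
$\left(-1437475 + r\right) + o = \left(-1437475 - 34140\right) - 849818 = -1471615 - 849818 = -2321433$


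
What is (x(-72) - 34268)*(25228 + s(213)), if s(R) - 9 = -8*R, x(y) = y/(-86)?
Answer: -34675593104/43 ≈ -8.0641e+8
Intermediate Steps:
x(y) = -y/86 (x(y) = y*(-1/86) = -y/86)
s(R) = 9 - 8*R
(x(-72) - 34268)*(25228 + s(213)) = (-1/86*(-72) - 34268)*(25228 + (9 - 8*213)) = (36/43 - 34268)*(25228 + (9 - 1704)) = -1473488*(25228 - 1695)/43 = -1473488/43*23533 = -34675593104/43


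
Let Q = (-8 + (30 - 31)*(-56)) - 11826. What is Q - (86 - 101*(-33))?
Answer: -15197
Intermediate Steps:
Q = -11778 (Q = (-8 - 1*(-56)) - 11826 = (-8 + 56) - 11826 = 48 - 11826 = -11778)
Q - (86 - 101*(-33)) = -11778 - (86 - 101*(-33)) = -11778 - (86 + 3333) = -11778 - 1*3419 = -11778 - 3419 = -15197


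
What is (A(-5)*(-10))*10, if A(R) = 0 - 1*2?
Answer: 200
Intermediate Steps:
A(R) = -2 (A(R) = 0 - 2 = -2)
(A(-5)*(-10))*10 = -2*(-10)*10 = 20*10 = 200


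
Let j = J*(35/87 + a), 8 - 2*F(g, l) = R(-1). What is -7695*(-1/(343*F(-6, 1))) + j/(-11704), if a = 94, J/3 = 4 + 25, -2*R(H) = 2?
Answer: 2456683/573496 ≈ 4.2837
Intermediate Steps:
R(H) = -1 (R(H) = -½*2 = -1)
F(g, l) = 9/2 (F(g, l) = 4 - ½*(-1) = 4 + ½ = 9/2)
J = 87 (J = 3*(4 + 25) = 3*29 = 87)
j = 8213 (j = 87*(35/87 + 94) = 87*(8213/87) = 8213)
-7695*(-1/(343*F(-6, 1))) + j/(-11704) = -7695/((9/2)*(-343)) + 8213/(-11704) = -7695/(-3087/2) + 8213*(-1/11704) = -7695*(-2/3087) - 8213/11704 = 1710/343 - 8213/11704 = 2456683/573496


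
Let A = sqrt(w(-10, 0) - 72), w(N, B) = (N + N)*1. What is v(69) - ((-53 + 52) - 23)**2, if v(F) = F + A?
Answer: -507 + 2*I*sqrt(23) ≈ -507.0 + 9.5917*I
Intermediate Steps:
w(N, B) = 2*N (w(N, B) = (2*N)*1 = 2*N)
A = 2*I*sqrt(23) (A = sqrt(2*(-10) - 72) = sqrt(-20 - 72) = sqrt(-92) = 2*I*sqrt(23) ≈ 9.5917*I)
v(F) = F + 2*I*sqrt(23)
v(69) - ((-53 + 52) - 23)**2 = (69 + 2*I*sqrt(23)) - ((-53 + 52) - 23)**2 = (69 + 2*I*sqrt(23)) - (-1 - 23)**2 = (69 + 2*I*sqrt(23)) - 1*(-24)**2 = (69 + 2*I*sqrt(23)) - 1*576 = (69 + 2*I*sqrt(23)) - 576 = -507 + 2*I*sqrt(23)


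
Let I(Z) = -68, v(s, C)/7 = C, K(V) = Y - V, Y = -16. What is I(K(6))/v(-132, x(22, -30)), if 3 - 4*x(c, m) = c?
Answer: 272/133 ≈ 2.0451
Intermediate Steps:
x(c, m) = ¾ - c/4
K(V) = -16 - V
v(s, C) = 7*C
I(K(6))/v(-132, x(22, -30)) = -68*1/(7*(¾ - ¼*22)) = -68*1/(7*(¾ - 11/2)) = -68/(7*(-19/4)) = -68/(-133/4) = -68*(-4/133) = 272/133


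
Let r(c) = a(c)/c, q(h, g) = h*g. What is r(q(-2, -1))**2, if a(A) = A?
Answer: 1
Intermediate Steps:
q(h, g) = g*h
r(c) = 1 (r(c) = c/c = 1)
r(q(-2, -1))**2 = 1**2 = 1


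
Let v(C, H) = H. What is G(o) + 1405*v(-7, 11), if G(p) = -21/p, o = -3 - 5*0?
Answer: 15462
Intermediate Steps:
o = -3 (o = -3 + 0 = -3)
G(o) + 1405*v(-7, 11) = -21/(-3) + 1405*11 = -21*(-⅓) + 15455 = 7 + 15455 = 15462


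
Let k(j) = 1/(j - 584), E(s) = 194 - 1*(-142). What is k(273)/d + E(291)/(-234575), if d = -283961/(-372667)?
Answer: -117091150181/20715757139825 ≈ -0.0056523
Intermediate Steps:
E(s) = 336 (E(s) = 194 + 142 = 336)
d = 283961/372667 (d = -283961*(-1/372667) = 283961/372667 ≈ 0.76197)
k(j) = 1/(-584 + j)
k(273)/d + E(291)/(-234575) = 1/((-584 + 273)*(283961/372667)) + 336/(-234575) = (372667/283961)/(-311) + 336*(-1/234575) = -1/311*372667/283961 - 336/234575 = -372667/88311871 - 336/234575 = -117091150181/20715757139825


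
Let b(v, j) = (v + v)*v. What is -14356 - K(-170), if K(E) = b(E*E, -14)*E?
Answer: 283971385644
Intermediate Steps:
b(v, j) = 2*v**2 (b(v, j) = (2*v)*v = 2*v**2)
K(E) = 2*E**5 (K(E) = (2*(E*E)**2)*E = (2*(E**2)**2)*E = (2*E**4)*E = 2*E**5)
-14356 - K(-170) = -14356 - 2*(-170)**5 = -14356 - 2*(-141985700000) = -14356 - 1*(-283971400000) = -14356 + 283971400000 = 283971385644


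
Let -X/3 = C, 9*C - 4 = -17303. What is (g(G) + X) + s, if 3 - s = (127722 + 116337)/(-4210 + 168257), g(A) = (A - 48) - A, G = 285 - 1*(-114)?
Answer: 2814970531/492141 ≈ 5719.8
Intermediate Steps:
G = 399 (G = 285 + 114 = 399)
C = -17299/9 (C = 4/9 + (1/9)*(-17303) = 4/9 - 17303/9 = -17299/9 ≈ -1922.1)
X = 17299/3 (X = -3*(-17299/9) = 17299/3 ≈ 5766.3)
g(A) = -48 (g(A) = (-48 + A) - A = -48)
s = 248082/164047 (s = 3 - (127722 + 116337)/(-4210 + 168257) = 3 - 244059/164047 = 248082/164047 ≈ 1.5123)
(g(G) + X) + s = (-48 + 17299/3) + 248082/164047 = 17155/3 + 248082/164047 = 2814970531/492141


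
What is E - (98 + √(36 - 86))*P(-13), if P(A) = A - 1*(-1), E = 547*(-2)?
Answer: 82 + 60*I*√2 ≈ 82.0 + 84.853*I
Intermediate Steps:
E = -1094
P(A) = 1 + A (P(A) = A + 1 = 1 + A)
E - (98 + √(36 - 86))*P(-13) = -1094 - (98 + √(36 - 86))*(1 - 13) = -1094 - (98 + √(-50))*(-12) = -1094 - (98 + 5*I*√2)*(-12) = -1094 - (-1176 - 60*I*√2) = -1094 + (1176 + 60*I*√2) = 82 + 60*I*√2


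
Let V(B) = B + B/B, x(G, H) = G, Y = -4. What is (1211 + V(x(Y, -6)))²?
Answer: 1459264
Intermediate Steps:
V(B) = 1 + B (V(B) = B + 1 = 1 + B)
(1211 + V(x(Y, -6)))² = (1211 + (1 - 4))² = (1211 - 3)² = 1208² = 1459264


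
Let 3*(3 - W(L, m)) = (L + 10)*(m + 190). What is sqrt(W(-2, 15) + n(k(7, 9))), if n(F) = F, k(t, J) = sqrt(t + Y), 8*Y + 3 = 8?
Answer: sqrt(-19572 + 9*sqrt(122))/6 ≈ 23.257*I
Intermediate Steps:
Y = 5/8 (Y = -3/8 + (1/8)*8 = -3/8 + 1 = 5/8 ≈ 0.62500)
k(t, J) = sqrt(5/8 + t) (k(t, J) = sqrt(t + 5/8) = sqrt(5/8 + t))
W(L, m) = 3 - (10 + L)*(190 + m)/3 (W(L, m) = 3 - (L + 10)*(m + 190)/3 = 3 - (10 + L)*(190 + m)/3)
sqrt(W(-2, 15) + n(k(7, 9))) = sqrt((-1891/3 - 190/3*(-2) - 10/3*15 - 1/3*(-2)*15) + sqrt(10 + 16*7)/4) = sqrt((-1891/3 + 380/3 - 50 + 10) + sqrt(10 + 112)/4) = sqrt(-1631/3 + sqrt(122)/4)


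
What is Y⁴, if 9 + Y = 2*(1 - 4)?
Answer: 50625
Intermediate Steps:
Y = -15 (Y = -9 + 2*(1 - 4) = -9 + 2*(-3) = -9 - 6 = -15)
Y⁴ = (-15)⁴ = 50625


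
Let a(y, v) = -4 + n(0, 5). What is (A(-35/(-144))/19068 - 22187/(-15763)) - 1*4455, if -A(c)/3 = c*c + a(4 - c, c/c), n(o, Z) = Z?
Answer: -841134705986081/188866556928 ≈ -4453.6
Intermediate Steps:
a(y, v) = 1 (a(y, v) = -4 + 5 = 1)
A(c) = -3 - 3*c² (A(c) = -3*(c*c + 1) = -3*(c² + 1) = -3*(1 + c²) = -3 - 3*c²)
(A(-35/(-144))/19068 - 22187/(-15763)) - 1*4455 = ((-3 - 3*(-35/(-144))²)/19068 - 22187/(-15763)) - 1*4455 = ((-3 - 3*(-35*(-1/144))²)*(1/19068) - 22187*(-1/15763)) - 4455 = ((-3 - 3*(35/144)²)*(1/19068) + 2017/1433) - 4455 = ((-3 - 3*1225/20736)*(1/19068) + 2017/1433) - 4455 = ((-3 - 1225/6912)*(1/19068) + 2017/1433) - 4455 = (-21961/6912*1/19068 + 2017/1433) - 4455 = (-21961/131798016 + 2017/1433) - 4455 = 265805128159/188866556928 - 4455 = -841134705986081/188866556928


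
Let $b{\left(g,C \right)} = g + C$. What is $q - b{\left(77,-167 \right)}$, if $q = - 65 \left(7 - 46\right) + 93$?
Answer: $2718$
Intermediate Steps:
$q = 2628$ ($q = - 65 \left(7 - 46\right) + 93 = \left(-65\right) \left(-39\right) + 93 = 2535 + 93 = 2628$)
$b{\left(g,C \right)} = C + g$
$q - b{\left(77,-167 \right)} = 2628 - \left(-167 + 77\right) = 2628 - -90 = 2628 + 90 = 2718$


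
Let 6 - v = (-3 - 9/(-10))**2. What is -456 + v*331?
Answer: 7029/100 ≈ 70.290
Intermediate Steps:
v = 159/100 (v = 6 - (-3 - 9/(-10))**2 = 6 - (-3 - 9*(-1/10))**2 = 6 - (-3 + 9/10)**2 = 6 - (-21/10)**2 = 6 - 1*441/100 = 6 - 441/100 = 159/100 ≈ 1.5900)
-456 + v*331 = -456 + (159/100)*331 = -456 + 52629/100 = 7029/100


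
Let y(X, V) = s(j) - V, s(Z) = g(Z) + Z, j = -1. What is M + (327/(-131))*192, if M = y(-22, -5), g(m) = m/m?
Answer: -62129/131 ≈ -474.27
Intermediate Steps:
g(m) = 1
s(Z) = 1 + Z
y(X, V) = -V (y(X, V) = (1 - 1) - V = 0 - V = -V)
M = 5 (M = -1*(-5) = 5)
M + (327/(-131))*192 = 5 + (327/(-131))*192 = 5 + (327*(-1/131))*192 = 5 - 327/131*192 = 5 - 62784/131 = -62129/131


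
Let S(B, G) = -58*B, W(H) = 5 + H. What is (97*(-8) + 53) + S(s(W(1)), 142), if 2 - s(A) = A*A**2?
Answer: 11689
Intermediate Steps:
s(A) = 2 - A**3 (s(A) = 2 - A*A**2 = 2 - A**3)
(97*(-8) + 53) + S(s(W(1)), 142) = (97*(-8) + 53) - 58*(2 - (5 + 1)**3) = (-776 + 53) - 58*(2 - 1*6**3) = -723 - 58*(2 - 1*216) = -723 - 58*(2 - 216) = -723 - 58*(-214) = -723 + 12412 = 11689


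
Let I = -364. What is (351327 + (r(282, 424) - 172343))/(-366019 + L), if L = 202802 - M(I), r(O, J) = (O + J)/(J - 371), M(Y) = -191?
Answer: -1581143/1440063 ≈ -1.0980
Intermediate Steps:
r(O, J) = (J + O)/(-371 + J)
L = 202993 (L = 202802 - 1*(-191) = 202802 + 191 = 202993)
(351327 + (r(282, 424) - 172343))/(-366019 + L) = (351327 + ((424 + 282)/(-371 + 424) - 172343))/(-366019 + 202993) = (351327 + (706/53 - 172343))/(-163026) = (351327 + ((1/53)*706 - 172343))*(-1/163026) = (351327 + (706/53 - 172343))*(-1/163026) = (351327 - 9133473/53)*(-1/163026) = (9486858/53)*(-1/163026) = -1581143/1440063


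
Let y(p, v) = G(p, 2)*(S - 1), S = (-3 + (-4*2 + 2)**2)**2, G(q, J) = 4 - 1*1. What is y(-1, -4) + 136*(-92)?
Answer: -9248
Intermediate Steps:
G(q, J) = 3 (G(q, J) = 4 - 1 = 3)
S = 1089 (S = (-3 + (-8 + 2)**2)**2 = (-3 + (-6)**2)**2 = (-3 + 36)**2 = 33**2 = 1089)
y(p, v) = 3264 (y(p, v) = 3*(1089 - 1) = 3*1088 = 3264)
y(-1, -4) + 136*(-92) = 3264 + 136*(-92) = 3264 - 12512 = -9248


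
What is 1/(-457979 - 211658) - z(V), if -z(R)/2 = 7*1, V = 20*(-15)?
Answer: 9374917/669637 ≈ 14.000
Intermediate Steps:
V = -300
z(R) = -14
1/(-457979 - 211658) - z(V) = 1/(-457979 - 211658) - 1*(-14) = 1/(-669637) + 14 = -1/669637 + 14 = 9374917/669637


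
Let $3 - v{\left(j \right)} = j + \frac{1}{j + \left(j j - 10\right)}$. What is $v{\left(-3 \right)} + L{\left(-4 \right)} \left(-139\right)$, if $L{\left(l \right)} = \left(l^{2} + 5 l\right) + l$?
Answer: $\frac{4473}{4} \approx 1118.3$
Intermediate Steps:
$L{\left(l \right)} = l^{2} + 6 l$
$v{\left(j \right)} = 3 - j - \frac{1}{-10 + j + j^{2}}$ ($v{\left(j \right)} = 3 - \left(j + \frac{1}{j + \left(j j - 10\right)}\right) = 3 - \left(j + \frac{1}{j + \left(j^{2} - 10\right)}\right) = 3 - \left(j + \frac{1}{j + \left(-10 + j^{2}\right)}\right) = 3 - \left(j + \frac{1}{-10 + j + j^{2}}\right) = 3 - j - \frac{1}{-10 + j + j^{2}}$)
$v{\left(-3 \right)} + L{\left(-4 \right)} \left(-139\right) = \frac{-31 - \left(-3\right)^{3} + 2 \left(-3\right)^{2} + 13 \left(-3\right)}{-10 - 3 + \left(-3\right)^{2}} + - 4 \left(6 - 4\right) \left(-139\right) = \frac{-31 - -27 + 2 \cdot 9 - 39}{-10 - 3 + 9} + \left(-4\right) 2 \left(-139\right) = \frac{-31 + 27 + 18 - 39}{-4} - -1112 = \left(- \frac{1}{4}\right) \left(-25\right) + 1112 = \frac{25}{4} + 1112 = \frac{4473}{4}$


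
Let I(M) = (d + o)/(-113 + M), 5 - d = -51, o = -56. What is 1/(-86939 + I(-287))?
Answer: -1/86939 ≈ -1.1502e-5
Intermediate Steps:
d = 56 (d = 5 - 1*(-51) = 5 + 51 = 56)
I(M) = 0 (I(M) = (56 - 56)/(-113 + M) = 0/(-113 + M) = 0)
1/(-86939 + I(-287)) = 1/(-86939 + 0) = 1/(-86939) = -1/86939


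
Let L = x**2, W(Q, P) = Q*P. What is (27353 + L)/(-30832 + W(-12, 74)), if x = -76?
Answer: -33129/31720 ≈ -1.0444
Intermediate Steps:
W(Q, P) = P*Q
L = 5776 (L = (-76)**2 = 5776)
(27353 + L)/(-30832 + W(-12, 74)) = (27353 + 5776)/(-30832 + 74*(-12)) = 33129/(-30832 - 888) = 33129/(-31720) = 33129*(-1/31720) = -33129/31720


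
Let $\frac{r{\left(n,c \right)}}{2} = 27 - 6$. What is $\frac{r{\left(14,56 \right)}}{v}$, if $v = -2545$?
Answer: $- \frac{42}{2545} \approx -0.016503$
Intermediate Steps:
$r{\left(n,c \right)} = 42$ ($r{\left(n,c \right)} = 2 \left(27 - 6\right) = 2 \cdot 21 = 42$)
$\frac{r{\left(14,56 \right)}}{v} = \frac{42}{-2545} = 42 \left(- \frac{1}{2545}\right) = - \frac{42}{2545}$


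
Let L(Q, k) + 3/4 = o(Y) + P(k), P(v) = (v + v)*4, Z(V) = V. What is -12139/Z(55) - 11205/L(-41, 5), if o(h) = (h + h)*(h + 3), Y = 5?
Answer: -917267/2915 ≈ -314.67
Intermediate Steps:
P(v) = 8*v (P(v) = (2*v)*4 = 8*v)
o(h) = 2*h*(3 + h) (o(h) = (2*h)*(3 + h) = 2*h*(3 + h))
L(Q, k) = 317/4 + 8*k (L(Q, k) = -¾ + (2*5*(3 + 5) + 8*k) = -¾ + (2*5*8 + 8*k) = -¾ + (80 + 8*k) = 317/4 + 8*k)
-12139/Z(55) - 11205/L(-41, 5) = -12139/55 - 11205/(317/4 + 8*5) = -12139*1/55 - 11205/(317/4 + 40) = -12139/55 - 11205/477/4 = -12139/55 - 11205*4/477 = -12139/55 - 4980/53 = -917267/2915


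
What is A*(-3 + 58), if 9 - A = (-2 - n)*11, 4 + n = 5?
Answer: 2310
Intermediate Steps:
n = 1 (n = -4 + 5 = 1)
A = 42 (A = 9 - (-2 - 1*1)*11 = 9 - (-2 - 1)*11 = 9 - (-3)*11 = 9 - 1*(-33) = 9 + 33 = 42)
A*(-3 + 58) = 42*(-3 + 58) = 42*55 = 2310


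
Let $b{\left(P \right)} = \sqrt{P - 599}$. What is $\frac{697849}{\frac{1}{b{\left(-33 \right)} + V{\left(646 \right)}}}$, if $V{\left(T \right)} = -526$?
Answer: $-367068574 + 1395698 i \sqrt{158} \approx -3.6707 \cdot 10^{8} + 1.7544 \cdot 10^{7} i$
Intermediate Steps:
$b{\left(P \right)} = \sqrt{-599 + P}$
$\frac{697849}{\frac{1}{b{\left(-33 \right)} + V{\left(646 \right)}}} = \frac{697849}{\frac{1}{\sqrt{-599 - 33} - 526}} = \frac{697849}{\frac{1}{\sqrt{-632} - 526}} = \frac{697849}{\frac{1}{2 i \sqrt{158} - 526}} = \frac{697849}{\frac{1}{-526 + 2 i \sqrt{158}}} = 697849 \left(-526 + 2 i \sqrt{158}\right) = -367068574 + 1395698 i \sqrt{158}$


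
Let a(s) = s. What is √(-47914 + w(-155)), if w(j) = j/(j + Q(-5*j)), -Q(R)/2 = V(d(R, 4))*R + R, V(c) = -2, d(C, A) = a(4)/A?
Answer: I*√431227/3 ≈ 218.89*I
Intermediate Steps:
d(C, A) = 4/A
Q(R) = 2*R (Q(R) = -2*(-2*R + R) = -(-2)*R = 2*R)
w(j) = -⅑ (w(j) = j/(j + 2*(-5*j)) = j/(j - 10*j) = j/((-9*j)) = (-1/(9*j))*j = -⅑)
√(-47914 + w(-155)) = √(-47914 - ⅑) = √(-431227/9) = I*√431227/3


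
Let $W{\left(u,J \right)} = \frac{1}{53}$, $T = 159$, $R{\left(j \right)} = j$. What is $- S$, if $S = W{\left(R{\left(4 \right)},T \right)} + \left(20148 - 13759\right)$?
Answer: $- \frac{338618}{53} \approx -6389.0$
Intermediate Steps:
$W{\left(u,J \right)} = \frac{1}{53}$
$S = \frac{338618}{53}$ ($S = \frac{1}{53} + \left(20148 - 13759\right) = \frac{1}{53} + 6389 = \frac{338618}{53} \approx 6389.0$)
$- S = \left(-1\right) \frac{338618}{53} = - \frac{338618}{53}$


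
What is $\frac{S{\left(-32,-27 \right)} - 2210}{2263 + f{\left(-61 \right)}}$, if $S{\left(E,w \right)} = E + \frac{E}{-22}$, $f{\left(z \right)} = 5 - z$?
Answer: $- \frac{24646}{25619} \approx -0.96202$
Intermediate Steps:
$S{\left(E,w \right)} = \frac{21 E}{22}$ ($S{\left(E,w \right)} = E + E \left(- \frac{1}{22}\right) = E - \frac{E}{22} = \frac{21 E}{22}$)
$\frac{S{\left(-32,-27 \right)} - 2210}{2263 + f{\left(-61 \right)}} = \frac{\frac{21}{22} \left(-32\right) - 2210}{2263 + \left(5 - -61\right)} = \frac{- \frac{336}{11} - 2210}{2263 + \left(5 + 61\right)} = - \frac{24646}{11 \left(2263 + 66\right)} = - \frac{24646}{11 \cdot 2329} = \left(- \frac{24646}{11}\right) \frac{1}{2329} = - \frac{24646}{25619}$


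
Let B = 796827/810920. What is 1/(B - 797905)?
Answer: -810920/647036325773 ≈ -1.2533e-6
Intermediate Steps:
B = 796827/810920 (B = 796827*(1/810920) = 796827/810920 ≈ 0.98262)
1/(B - 797905) = 1/(796827/810920 - 797905) = 1/(-647036325773/810920) = -810920/647036325773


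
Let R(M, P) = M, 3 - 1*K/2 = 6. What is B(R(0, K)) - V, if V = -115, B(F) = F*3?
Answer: 115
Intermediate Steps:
K = -6 (K = 6 - 2*6 = 6 - 12 = -6)
B(F) = 3*F
B(R(0, K)) - V = 3*0 - 1*(-115) = 0 + 115 = 115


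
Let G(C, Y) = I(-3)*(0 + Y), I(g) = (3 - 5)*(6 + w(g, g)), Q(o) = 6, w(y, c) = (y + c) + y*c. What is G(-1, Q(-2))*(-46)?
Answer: 4968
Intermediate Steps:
w(y, c) = c + y + c*y (w(y, c) = (c + y) + c*y = c + y + c*y)
I(g) = -12 - 4*g - 2*g² (I(g) = (3 - 5)*(6 + (g + g + g*g)) = -2*(6 + (g + g + g²)) = -2*(6 + (g² + 2*g)) = -2*(6 + g² + 2*g) = -12 - 4*g - 2*g²)
G(C, Y) = -18*Y (G(C, Y) = (-12 - 4*(-3) - 2*(-3)²)*(0 + Y) = (-12 + 12 - 2*9)*Y = (-12 + 12 - 18)*Y = -18*Y)
G(-1, Q(-2))*(-46) = -18*6*(-46) = -108*(-46) = 4968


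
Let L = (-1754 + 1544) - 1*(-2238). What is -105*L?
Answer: -212940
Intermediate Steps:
L = 2028 (L = -210 + 2238 = 2028)
-105*L = -105*2028 = -212940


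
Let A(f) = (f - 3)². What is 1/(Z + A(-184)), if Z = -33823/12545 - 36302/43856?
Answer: 275086760/9618539535401 ≈ 2.8600e-5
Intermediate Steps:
A(f) = (-3 + f)²
Z = -969375039/275086760 (Z = -33823*1/12545 - 36302*1/43856 = -33823/12545 - 18151/21928 = -969375039/275086760 ≈ -3.5239)
1/(Z + A(-184)) = 1/(-969375039/275086760 + (-3 - 184)²) = 1/(-969375039/275086760 + (-187)²) = 1/(-969375039/275086760 + 34969) = 1/(9618539535401/275086760) = 275086760/9618539535401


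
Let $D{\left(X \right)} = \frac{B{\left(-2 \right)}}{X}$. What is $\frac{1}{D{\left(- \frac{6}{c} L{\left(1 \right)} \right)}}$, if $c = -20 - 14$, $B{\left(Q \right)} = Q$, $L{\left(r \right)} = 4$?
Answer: $- \frac{6}{17} \approx -0.35294$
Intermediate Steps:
$c = -34$ ($c = -20 - 14 = -34$)
$D{\left(X \right)} = - \frac{2}{X}$
$\frac{1}{D{\left(- \frac{6}{c} L{\left(1 \right)} \right)}} = \frac{1}{\left(-2\right) \frac{1}{- \frac{6}{-34} \cdot 4}} = \frac{1}{\left(-2\right) \frac{1}{\left(-6\right) \left(- \frac{1}{34}\right) 4}} = \frac{1}{\left(-2\right) \frac{1}{\frac{3}{17} \cdot 4}} = \frac{1}{\left(-2\right) \frac{1}{\frac{12}{17}}} = \frac{1}{\left(-2\right) \frac{17}{12}} = \frac{1}{- \frac{17}{6}} = - \frac{6}{17}$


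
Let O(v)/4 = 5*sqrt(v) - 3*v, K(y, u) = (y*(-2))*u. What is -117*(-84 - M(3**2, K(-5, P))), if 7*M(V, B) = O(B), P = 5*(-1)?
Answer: 138996/7 + 11700*I*sqrt(2)/7 ≈ 19857.0 + 2363.8*I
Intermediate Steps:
P = -5
K(y, u) = -2*u*y (K(y, u) = (-2*y)*u = -2*u*y)
O(v) = -12*v + 20*sqrt(v) (O(v) = 4*(5*sqrt(v) - 3*v) = 4*(-3*v + 5*sqrt(v)) = -12*v + 20*sqrt(v))
M(V, B) = -12*B/7 + 20*sqrt(B)/7 (M(V, B) = (-12*B + 20*sqrt(B))/7 = -12*B/7 + 20*sqrt(B)/7)
-117*(-84 - M(3**2, K(-5, P))) = -117*(-84 - (-(-24)*(-5)*(-5)/7 + 20*sqrt(-2*(-5)*(-5))/7)) = -117*(-84 - (-12/7*(-50) + 20*sqrt(-50)/7)) = -117*(-84 - (600/7 + 20*(5*I*sqrt(2))/7)) = -117*(-84 - (600/7 + 100*I*sqrt(2)/7)) = -117*(-84 + (-600/7 - 100*I*sqrt(2)/7)) = -117*(-1188/7 - 100*I*sqrt(2)/7) = 138996/7 + 11700*I*sqrt(2)/7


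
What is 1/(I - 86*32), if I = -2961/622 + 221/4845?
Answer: -177270/488682839 ≈ -0.00036275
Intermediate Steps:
I = -835799/177270 (I = -2961*1/622 + 221*(1/4845) = -2961/622 + 13/285 = -835799/177270 ≈ -4.7148)
1/(I - 86*32) = 1/(-835799/177270 - 86*32) = 1/(-835799/177270 - 2752) = 1/(-488682839/177270) = -177270/488682839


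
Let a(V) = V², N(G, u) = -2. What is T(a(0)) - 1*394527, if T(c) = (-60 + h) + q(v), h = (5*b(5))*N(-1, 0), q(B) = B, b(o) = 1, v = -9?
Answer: -394606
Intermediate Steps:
h = -10 (h = (5*1)*(-2) = 5*(-2) = -10)
T(c) = -79 (T(c) = (-60 - 10) - 9 = -70 - 9 = -79)
T(a(0)) - 1*394527 = -79 - 1*394527 = -79 - 394527 = -394606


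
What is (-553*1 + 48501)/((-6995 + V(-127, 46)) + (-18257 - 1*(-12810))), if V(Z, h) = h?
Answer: -11987/3099 ≈ -3.8680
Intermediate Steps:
(-553*1 + 48501)/((-6995 + V(-127, 46)) + (-18257 - 1*(-12810))) = (-553*1 + 48501)/((-6995 + 46) + (-18257 - 1*(-12810))) = (-553 + 48501)/(-6949 + (-18257 + 12810)) = 47948/(-6949 - 5447) = 47948/(-12396) = 47948*(-1/12396) = -11987/3099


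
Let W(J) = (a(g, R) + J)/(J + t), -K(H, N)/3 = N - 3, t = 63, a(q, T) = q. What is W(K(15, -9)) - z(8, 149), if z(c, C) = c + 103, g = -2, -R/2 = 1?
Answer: -10955/99 ≈ -110.66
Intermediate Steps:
R = -2 (R = -2*1 = -2)
z(c, C) = 103 + c
K(H, N) = 9 - 3*N (K(H, N) = -3*(N - 3) = -3*(-3 + N) = 9 - 3*N)
W(J) = (-2 + J)/(63 + J) (W(J) = (-2 + J)/(J + 63) = (-2 + J)/(63 + J))
W(K(15, -9)) - z(8, 149) = (-2 + (9 - 3*(-9)))/(63 + (9 - 3*(-9))) - (103 + 8) = (-2 + (9 + 27))/(63 + (9 + 27)) - 1*111 = (-2 + 36)/(63 + 36) - 111 = 34/99 - 111 = -10955/99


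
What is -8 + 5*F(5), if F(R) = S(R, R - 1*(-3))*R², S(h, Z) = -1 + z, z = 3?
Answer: 242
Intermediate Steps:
S(h, Z) = 2 (S(h, Z) = -1 + 3 = 2)
F(R) = 2*R²
-8 + 5*F(5) = -8 + 5*(2*5²) = -8 + 5*(2*25) = -8 + 5*50 = -8 + 250 = 242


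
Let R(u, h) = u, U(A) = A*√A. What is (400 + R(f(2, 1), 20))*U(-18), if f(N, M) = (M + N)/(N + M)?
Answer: -21654*I*√2 ≈ -30623.0*I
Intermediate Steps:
f(N, M) = 1 (f(N, M) = (M + N)/(M + N) = 1)
U(A) = A^(3/2)
(400 + R(f(2, 1), 20))*U(-18) = (400 + 1)*(-18)^(3/2) = 401*(-54*I*√2) = -21654*I*√2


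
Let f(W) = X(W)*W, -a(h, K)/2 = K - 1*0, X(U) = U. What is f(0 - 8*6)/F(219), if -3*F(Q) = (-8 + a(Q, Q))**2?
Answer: -1728/49729 ≈ -0.034748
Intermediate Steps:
a(h, K) = -2*K (a(h, K) = -2*(K - 1*0) = -2*(K + 0) = -2*K)
F(Q) = -(-8 - 2*Q)**2/3
f(W) = W**2 (f(W) = W*W = W**2)
f(0 - 8*6)/F(219) = (0 - 8*6)**2/((-4*(4 + 219)**2/3)) = (0 - 48)**2/((-4/3*223**2)) = (-48)**2/((-4/3*49729)) = 2304/(-198916/3) = 2304*(-3/198916) = -1728/49729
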